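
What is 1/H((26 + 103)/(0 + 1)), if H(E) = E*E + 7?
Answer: 1/16648 ≈ 6.0067e-5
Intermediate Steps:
H(E) = 7 + E² (H(E) = E² + 7 = 7 + E²)
1/H((26 + 103)/(0 + 1)) = 1/(7 + ((26 + 103)/(0 + 1))²) = 1/(7 + (129/1)²) = 1/(7 + (129*1)²) = 1/(7 + 129²) = 1/(7 + 16641) = 1/16648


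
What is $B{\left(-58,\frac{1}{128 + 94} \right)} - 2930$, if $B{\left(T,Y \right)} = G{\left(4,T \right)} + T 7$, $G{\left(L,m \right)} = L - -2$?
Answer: $-3330$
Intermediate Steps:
$G{\left(L,m \right)} = 2 + L$ ($G{\left(L,m \right)} = L + 2 = 2 + L$)
$B{\left(T,Y \right)} = 6 + 7 T$ ($B{\left(T,Y \right)} = \left(2 + 4\right) + T 7 = 6 + 7 T$)
$B{\left(-58,\frac{1}{128 + 94} \right)} - 2930 = \left(6 + 7 \left(-58\right)\right) - 2930 = \left(6 - 406\right) - 2930 = -400 - 2930 = -3330$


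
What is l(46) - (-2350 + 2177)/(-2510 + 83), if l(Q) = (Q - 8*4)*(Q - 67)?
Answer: -713711/2427 ≈ -294.07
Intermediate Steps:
l(Q) = (-67 + Q)*(-32 + Q) (l(Q) = (Q - 32)*(-67 + Q) = (-32 + Q)*(-67 + Q) = (-67 + Q)*(-32 + Q))
l(46) - (-2350 + 2177)/(-2510 + 83) = (2144 + 46**2 - 99*46) - (-2350 + 2177)/(-2510 + 83) = (2144 + 2116 - 4554) - (-173)/(-2427) = -294 - (-173)*(-1)/2427 = -294 - 1*173/2427 = -294 - 173/2427 = -713711/2427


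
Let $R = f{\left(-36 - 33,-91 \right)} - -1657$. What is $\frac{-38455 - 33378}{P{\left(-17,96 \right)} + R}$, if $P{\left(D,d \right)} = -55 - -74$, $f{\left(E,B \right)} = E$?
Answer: $- \frac{71833}{1607} \approx -44.7$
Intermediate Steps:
$P{\left(D,d \right)} = 19$ ($P{\left(D,d \right)} = -55 + 74 = 19$)
$R = 1588$ ($R = \left(-36 - 33\right) - -1657 = \left(-36 - 33\right) + 1657 = -69 + 1657 = 1588$)
$\frac{-38455 - 33378}{P{\left(-17,96 \right)} + R} = \frac{-38455 - 33378}{19 + 1588} = - \frac{71833}{1607}$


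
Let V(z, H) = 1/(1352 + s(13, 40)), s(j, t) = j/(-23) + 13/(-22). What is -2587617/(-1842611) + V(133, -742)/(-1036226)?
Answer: 916389615433804384/652550043744142661 ≈ 1.4043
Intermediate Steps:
s(j, t) = -13/22 - j/23 (s(j, t) = j*(-1/23) + 13*(-1/22) = -j/23 - 13/22 = -13/22 - j/23)
V(z, H) = 506/683527 (V(z, H) = 1/(1352 + (-13/22 - 1/23*13)) = 1/(1352 + (-13/22 - 13/23)) = 1/(1352 - 585/506) = 1/(683527/506) = 506/683527)
-2587617/(-1842611) + V(133, -742)/(-1036226) = -2587617/(-1842611) + (506/683527)/(-1036226) = -2587617*(-1/1842611) + (506/683527)*(-1/1036226) = 2587617/1842611 - 253/354144224551 = 916389615433804384/652550043744142661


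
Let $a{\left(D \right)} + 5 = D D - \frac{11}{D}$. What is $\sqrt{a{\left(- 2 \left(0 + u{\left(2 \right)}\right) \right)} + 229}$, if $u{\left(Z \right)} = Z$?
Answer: $\frac{\sqrt{971}}{2} \approx 15.58$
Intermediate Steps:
$a{\left(D \right)} = -5 + D^{2} - \frac{11}{D}$ ($a{\left(D \right)} = -5 + \left(D D - \frac{11}{D}\right) = -5 + \left(D^{2} - \frac{11}{D}\right) = -5 + D^{2} - \frac{11}{D}$)
$\sqrt{a{\left(- 2 \left(0 + u{\left(2 \right)}\right) \right)} + 229} = \sqrt{\left(-5 + \left(- 2 \left(0 + 2\right)\right)^{2} - \frac{11}{\left(-2\right) \left(0 + 2\right)}\right) + 229} = \sqrt{\left(-5 + \left(\left(-2\right) 2\right)^{2} - \frac{11}{\left(-2\right) 2}\right) + 229} = \sqrt{\left(-5 + \left(-4\right)^{2} - \frac{11}{-4}\right) + 229} = \sqrt{\left(-5 + 16 - - \frac{11}{4}\right) + 229} = \sqrt{\left(-5 + 16 + \frac{11}{4}\right) + 229} = \sqrt{\frac{55}{4} + 229} = \sqrt{\frac{971}{4}} = \frac{\sqrt{971}}{2}$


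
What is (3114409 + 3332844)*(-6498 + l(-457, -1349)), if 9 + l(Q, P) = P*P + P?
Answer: 11682067837085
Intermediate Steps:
l(Q, P) = -9 + P + P² (l(Q, P) = -9 + (P*P + P) = -9 + (P² + P) = -9 + (P + P²) = -9 + P + P²)
(3114409 + 3332844)*(-6498 + l(-457, -1349)) = (3114409 + 3332844)*(-6498 + (-9 - 1349 + (-1349)²)) = 6447253*(-6498 + (-9 - 1349 + 1819801)) = 6447253*(-6498 + 1818443) = 6447253*1811945 = 11682067837085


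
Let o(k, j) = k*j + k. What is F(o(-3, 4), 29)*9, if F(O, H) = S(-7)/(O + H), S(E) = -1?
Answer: -9/14 ≈ -0.64286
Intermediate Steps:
o(k, j) = k + j*k (o(k, j) = j*k + k = k + j*k)
F(O, H) = -1/(H + O) (F(O, H) = -1/(O + H) = -1/(H + O))
F(o(-3, 4), 29)*9 = -1/(29 - 3*(1 + 4))*9 = -1/(29 - 3*5)*9 = -1/(29 - 15)*9 = -1/14*9 = -9/14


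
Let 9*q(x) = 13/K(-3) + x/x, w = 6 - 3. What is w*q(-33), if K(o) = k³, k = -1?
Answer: -4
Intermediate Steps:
K(o) = -1 (K(o) = (-1)³ = -1)
w = 3
q(x) = -4/3 (q(x) = (13/(-1) + x/x)/9 = (13*(-1) + 1)/9 = (-13 + 1)/9 = (⅑)*(-12) = -4/3)
w*q(-33) = 3*(-4/3) = -4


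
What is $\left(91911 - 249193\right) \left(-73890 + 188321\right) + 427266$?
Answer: $-17997509276$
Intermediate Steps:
$\left(91911 - 249193\right) \left(-73890 + 188321\right) + 427266 = \left(-157282\right) 114431 + 427266 = -17997936542 + 427266 = -17997509276$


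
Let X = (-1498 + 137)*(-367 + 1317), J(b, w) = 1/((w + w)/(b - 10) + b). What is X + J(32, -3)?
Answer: -451239539/349 ≈ -1.2930e+6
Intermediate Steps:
J(b, w) = 1/(b + 2*w/(-10 + b)) (J(b, w) = 1/((2*w)/(-10 + b) + b) = 1/(2*w/(-10 + b) + b) = 1/(b + 2*w/(-10 + b)))
X = -1292950 (X = -1361*950 = -1292950)
X + J(32, -3) = -1292950 + (-10 + 32)/(32² - 10*32 + 2*(-3)) = -1292950 + 22/(1024 - 320 - 6) = -1292950 + 22/698 = -1292950 + (1/698)*22 = -1292950 + 11/349 = -451239539/349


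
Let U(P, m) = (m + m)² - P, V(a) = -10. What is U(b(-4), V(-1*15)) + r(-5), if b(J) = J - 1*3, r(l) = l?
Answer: 402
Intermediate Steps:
b(J) = -3 + J (b(J) = J - 3 = -3 + J)
U(P, m) = -P + 4*m² (U(P, m) = (2*m)² - P = 4*m² - P = -P + 4*m²)
U(b(-4), V(-1*15)) + r(-5) = (-(-3 - 4) + 4*(-10)²) - 5 = (-1*(-7) + 4*100) - 5 = (7 + 400) - 5 = 407 - 5 = 402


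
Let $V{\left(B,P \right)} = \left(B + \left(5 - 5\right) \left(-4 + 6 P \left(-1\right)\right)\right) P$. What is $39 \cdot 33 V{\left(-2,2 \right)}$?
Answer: $-5148$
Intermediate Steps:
$V{\left(B,P \right)} = B P$ ($V{\left(B,P \right)} = \left(B + 0 \left(-4 - 6 P\right)\right) P = \left(B + 0\right) P = B P$)
$39 \cdot 33 V{\left(-2,2 \right)} = 39 \cdot 33 \left(\left(-2\right) 2\right) = 1287 \left(-4\right) = -5148$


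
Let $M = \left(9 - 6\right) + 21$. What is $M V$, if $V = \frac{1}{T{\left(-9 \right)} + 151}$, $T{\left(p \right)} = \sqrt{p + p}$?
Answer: $\frac{3624}{22819} - \frac{72 i \sqrt{2}}{22819} \approx 0.15881 - 0.0044622 i$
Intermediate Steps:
$T{\left(p \right)} = \sqrt{2} \sqrt{p}$ ($T{\left(p \right)} = \sqrt{2 p} = \sqrt{2} \sqrt{p}$)
$V = \frac{1}{151 + 3 i \sqrt{2}}$ ($V = \frac{1}{\sqrt{2} \sqrt{-9} + 151} = \frac{1}{\sqrt{2} \cdot 3 i + 151} = \frac{1}{3 i \sqrt{2} + 151} = \frac{1}{151 + 3 i \sqrt{2}} \approx 0.0066173 - 0.00018593 i$)
$M = 24$ ($M = \left(9 - 6\right) + 21 = 3 + 21 = 24$)
$M V = 24 \left(\frac{151}{22819} - \frac{3 i \sqrt{2}}{22819}\right) = \frac{3624}{22819} - \frac{72 i \sqrt{2}}{22819}$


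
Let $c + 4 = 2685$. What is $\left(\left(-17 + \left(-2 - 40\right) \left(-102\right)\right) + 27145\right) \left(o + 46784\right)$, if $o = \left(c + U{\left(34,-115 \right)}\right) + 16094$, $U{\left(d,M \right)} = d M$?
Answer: $1936518388$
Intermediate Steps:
$U{\left(d,M \right)} = M d$
$c = 2681$ ($c = -4 + 2685 = 2681$)
$o = 14865$ ($o = \left(2681 - 3910\right) + 16094 = -1229 + 16094 = 14865$)
$\left(\left(-17 + \left(-2 - 40\right) \left(-102\right)\right) + 27145\right) \left(o + 46784\right) = \left(\left(-17 + \left(-2 - 40\right) \left(-102\right)\right) + 27145\right) \left(14865 + 46784\right) = \left(\left(-17 - -4284\right) + 27145\right) 61649 = \left(\left(-17 + 4284\right) + 27145\right) 61649 = \left(4267 + 27145\right) 61649 = 31412 \cdot 61649 = 1936518388$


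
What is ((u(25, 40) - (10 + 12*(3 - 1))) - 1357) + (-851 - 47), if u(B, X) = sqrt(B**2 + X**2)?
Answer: -2289 + 5*sqrt(89) ≈ -2241.8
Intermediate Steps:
((u(25, 40) - (10 + 12*(3 - 1))) - 1357) + (-851 - 47) = ((sqrt(25**2 + 40**2) - (10 + 12*(3 - 1))) - 1357) + (-851 - 47) = ((sqrt(625 + 1600) - (10 + 12*2)) - 1357) - 898 = ((sqrt(2225) - (10 + 24)) - 1357) - 898 = ((5*sqrt(89) - 1*34) - 1357) - 898 = ((5*sqrt(89) - 34) - 1357) - 898 = ((-34 + 5*sqrt(89)) - 1357) - 898 = (-1391 + 5*sqrt(89)) - 898 = -2289 + 5*sqrt(89)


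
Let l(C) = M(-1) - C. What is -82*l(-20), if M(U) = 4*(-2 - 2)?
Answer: -328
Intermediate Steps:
M(U) = -16 (M(U) = 4*(-4) = -16)
l(C) = -16 - C
-82*l(-20) = -82*(-16 - 1*(-20)) = -82*(-16 + 20) = -82*4 = -328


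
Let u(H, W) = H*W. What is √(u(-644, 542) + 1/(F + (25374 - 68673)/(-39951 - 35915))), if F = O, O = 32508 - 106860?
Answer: 5*I*√444240512542750285258554/5640745533 ≈ 590.8*I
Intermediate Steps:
O = -74352
F = -74352
√(u(-644, 542) + 1/(F + (25374 - 68673)/(-39951 - 35915))) = √(-644*542 + 1/(-74352 + (25374 - 68673)/(-39951 - 35915))) = √(-349048 + 1/(-74352 - 43299/(-75866))) = √(-349048 + 1/(-74352 - 43299*(-1/75866))) = √(-349048 + 1/(-74352 + 43299/75866)) = √(-349048 + 1/(-5640745533/75866)) = √(-349048 - 75866/5640745533) = √(-1968890946878450/5640745533) = 5*I*√444240512542750285258554/5640745533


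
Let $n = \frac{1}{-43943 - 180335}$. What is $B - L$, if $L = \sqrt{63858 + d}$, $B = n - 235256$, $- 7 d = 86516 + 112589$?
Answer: $- \frac{52762745169}{224278} - \frac{\sqrt{1735307}}{7} \approx -2.3544 \cdot 10^{5}$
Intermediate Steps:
$n = - \frac{1}{224278}$ ($n = \frac{1}{-224278} = - \frac{1}{224278} \approx -4.4588 \cdot 10^{-6}$)
$d = - \frac{199105}{7}$ ($d = - \frac{86516 + 112589}{7} = \left(- \frac{1}{7}\right) 199105 = - \frac{199105}{7} \approx -28444.0$)
$B = - \frac{52762745169}{224278}$ ($B = - \frac{1}{224278} - 235256 = - \frac{52762745169}{224278} \approx -2.3526 \cdot 10^{5}$)
$L = \frac{\sqrt{1735307}}{7}$ ($L = \sqrt{63858 - \frac{199105}{7}} = \sqrt{\frac{247901}{7}} = \frac{\sqrt{1735307}}{7} \approx 188.19$)
$B - L = - \frac{52762745169}{224278} - \frac{\sqrt{1735307}}{7}$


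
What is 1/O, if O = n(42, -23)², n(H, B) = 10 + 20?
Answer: 1/900 ≈ 0.0011111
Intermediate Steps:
n(H, B) = 30
O = 900 (O = 30² = 900)
1/O = 1/900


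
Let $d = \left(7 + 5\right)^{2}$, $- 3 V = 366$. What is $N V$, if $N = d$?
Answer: $-17568$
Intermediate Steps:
$V = -122$ ($V = \left(- \frac{1}{3}\right) 366 = -122$)
$d = 144$ ($d = 12^{2} = 144$)
$N = 144$
$N V = 144 \left(-122\right) = -17568$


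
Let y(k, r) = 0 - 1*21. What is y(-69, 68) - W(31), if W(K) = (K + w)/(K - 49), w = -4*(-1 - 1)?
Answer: -113/6 ≈ -18.833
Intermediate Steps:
y(k, r) = -21 (y(k, r) = 0 - 21 = -21)
w = 8 (w = -4*(-2) = 8)
W(K) = (8 + K)/(-49 + K) (W(K) = (K + 8)/(K - 49) = (8 + K)/(-49 + K))
y(-69, 68) - W(31) = -21 - (8 + 31)/(-49 + 31) = -21 - 39/(-18) = -21 - (-1)*39/18 = -21 - 1*(-13/6) = -21 + 13/6 = -113/6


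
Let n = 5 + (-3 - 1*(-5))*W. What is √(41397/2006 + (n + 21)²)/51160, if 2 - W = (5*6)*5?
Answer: √293435266782/102626960 ≈ 0.0052783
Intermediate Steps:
W = -148 (W = 2 - 5*6*5 = 2 - 30*5 = 2 - 1*150 = 2 - 150 = -148)
n = -291 (n = 5 + (-3 - 1*(-5))*(-148) = 5 + (-3 + 5)*(-148) = 5 + 2*(-148) = 5 - 296 = -291)
√(41397/2006 + (n + 21)²)/51160 = √(41397/2006 + (-291 + 21)²)/51160 = √(41397*(1/2006) + (-270)²)*(1/51160) = √(41397/2006 + 72900)*(1/51160) = √(146278797/2006)*(1/51160) = (√293435266782/2006)*(1/51160) = √293435266782/102626960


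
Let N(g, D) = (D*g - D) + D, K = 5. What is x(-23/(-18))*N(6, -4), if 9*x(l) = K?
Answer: -40/3 ≈ -13.333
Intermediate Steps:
N(g, D) = D*g (N(g, D) = (-D + D*g) + D = D*g)
x(l) = 5/9 (x(l) = (1/9)*5 = 5/9)
x(-23/(-18))*N(6, -4) = 5*(-4*6)/9 = (5/9)*(-24) = -40/3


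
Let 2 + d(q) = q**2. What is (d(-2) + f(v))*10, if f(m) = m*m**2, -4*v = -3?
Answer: 775/32 ≈ 24.219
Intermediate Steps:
v = 3/4 (v = -1/4*(-3) = 3/4 ≈ 0.75000)
f(m) = m**3
d(q) = -2 + q**2
(d(-2) + f(v))*10 = ((-2 + (-2)**2) + (3/4)**3)*10 = ((-2 + 4) + 27/64)*10 = (2 + 27/64)*10 = (155/64)*10 = 775/32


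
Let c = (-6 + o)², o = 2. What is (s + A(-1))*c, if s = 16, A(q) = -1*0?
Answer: 256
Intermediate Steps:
A(q) = 0
c = 16 (c = (-6 + 2)² = (-4)² = 16)
(s + A(-1))*c = (16 + 0)*16 = 16*16 = 256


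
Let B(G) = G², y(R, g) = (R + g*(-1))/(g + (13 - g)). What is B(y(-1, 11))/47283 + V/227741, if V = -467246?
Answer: -1244549719246/606612977269 ≈ -2.0516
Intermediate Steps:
y(R, g) = -g/13 + R/13 (y(R, g) = (R - g)/13 = (R - g)*(1/13) = -g/13 + R/13)
B(y(-1, 11))/47283 + V/227741 = (-1/13*11 + (1/13)*(-1))²/47283 - 467246/227741 = (-11/13 - 1/13)²*(1/47283) - 467246*1/227741 = (-12/13)²*(1/47283) - 467246/227741 = (144/169)*(1/47283) - 467246/227741 = 48/2663609 - 467246/227741 = -1244549719246/606612977269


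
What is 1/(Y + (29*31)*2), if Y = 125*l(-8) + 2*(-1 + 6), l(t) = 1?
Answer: 1/1933 ≈ 0.00051733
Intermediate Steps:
Y = 135 (Y = 125*1 + 2*(-1 + 6) = 125 + 2*5 = 125 + 10 = 135)
1/(Y + (29*31)*2) = 1/(135 + (29*31)*2) = 1/(135 + 899*2) = 1/(135 + 1798) = 1/1933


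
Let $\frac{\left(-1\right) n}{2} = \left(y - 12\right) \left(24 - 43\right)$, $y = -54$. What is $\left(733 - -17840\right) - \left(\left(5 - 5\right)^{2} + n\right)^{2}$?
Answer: $-6271491$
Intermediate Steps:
$n = -2508$ ($n = - 2 \left(-54 - 12\right) \left(24 - 43\right) = - 2 \left(\left(-66\right) \left(-19\right)\right) = \left(-2\right) 1254 = -2508$)
$\left(733 - -17840\right) - \left(\left(5 - 5\right)^{2} + n\right)^{2} = \left(733 - -17840\right) - \left(\left(5 - 5\right)^{2} - 2508\right)^{2} = \left(733 + 17840\right) - \left(0^{2} - 2508\right)^{2} = 18573 - \left(0 - 2508\right)^{2} = 18573 - \left(-2508\right)^{2} = 18573 - 6290064 = -6271491$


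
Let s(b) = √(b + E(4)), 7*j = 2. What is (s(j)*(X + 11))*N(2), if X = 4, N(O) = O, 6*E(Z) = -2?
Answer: 10*I*√21/7 ≈ 6.5465*I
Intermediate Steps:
j = 2/7 (j = (⅐)*2 = 2/7 ≈ 0.28571)
E(Z) = -⅓ (E(Z) = (⅙)*(-2) = -⅓)
s(b) = √(-⅓ + b) (s(b) = √(b - ⅓) = √(-⅓ + b))
(s(j)*(X + 11))*N(2) = ((√(-3 + 9*(2/7))/3)*(4 + 11))*2 = ((√(-3 + 18/7)/3)*15)*2 = ((√(-3/7)/3)*15)*2 = (((I*√21/7)/3)*15)*2 = ((I*√21/21)*15)*2 = (5*I*√21/7)*2 = 10*I*√21/7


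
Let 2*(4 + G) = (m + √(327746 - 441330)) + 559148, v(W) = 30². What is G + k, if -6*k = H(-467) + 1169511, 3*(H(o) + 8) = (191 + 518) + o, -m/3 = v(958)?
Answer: 1499209/18 + 2*I*√7099 ≈ 83289.0 + 168.51*I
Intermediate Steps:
v(W) = 900
m = -2700 (m = -3*900 = -2700)
H(o) = 685/3 + o/3 (H(o) = -8 + ((191 + 518) + o)/3 = -8 + (709 + o)/3 = -8 + (709/3 + o/3) = 685/3 + o/3)
k = -3508751/18 (k = -((685/3 + (⅓)*(-467)) + 1169511)/6 = -((685/3 - 467/3) + 1169511)/6 = -(218/3 + 1169511)/6 = -⅙*3508751/3 = -3508751/18 ≈ -1.9493e+5)
G = 278220 + 2*I*√7099 (G = -4 + ((-2700 + √(327746 - 441330)) + 559148)/2 = -4 + ((-2700 + √(-113584)) + 559148)/2 = -4 + ((-2700 + 4*I*√7099) + 559148)/2 = -4 + (556448 + 4*I*√7099)/2 = -4 + (278224 + 2*I*√7099) = 278220 + 2*I*√7099 ≈ 2.7822e+5 + 168.51*I)
G + k = (278220 + 2*I*√7099) - 3508751/18 = 1499209/18 + 2*I*√7099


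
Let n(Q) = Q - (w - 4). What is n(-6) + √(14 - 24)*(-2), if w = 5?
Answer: -7 - 2*I*√10 ≈ -7.0 - 6.3246*I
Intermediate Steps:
n(Q) = -1 + Q (n(Q) = Q - (5 - 4) = Q - 1*1 = Q - 1 = -1 + Q)
n(-6) + √(14 - 24)*(-2) = (-1 - 6) + √(14 - 24)*(-2) = -7 + √(-10)*(-2) = -7 + (I*√10)*(-2) = -7 - 2*I*√10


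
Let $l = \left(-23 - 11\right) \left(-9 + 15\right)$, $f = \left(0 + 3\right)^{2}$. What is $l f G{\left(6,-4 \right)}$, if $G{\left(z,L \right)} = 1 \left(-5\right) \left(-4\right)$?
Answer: $-36720$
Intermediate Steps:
$f = 9$ ($f = 3^{2} = 9$)
$G{\left(z,L \right)} = 20$ ($G{\left(z,L \right)} = \left(-5\right) \left(-4\right) = 20$)
$l = -204$ ($l = \left(-34\right) 6 = -204$)
$l f G{\left(6,-4 \right)} = \left(-204\right) 9 \cdot 20 = \left(-1836\right) 20 = -36720$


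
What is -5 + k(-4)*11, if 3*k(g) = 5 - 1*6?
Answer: -26/3 ≈ -8.6667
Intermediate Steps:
k(g) = -⅓ (k(g) = (5 - 1*6)/3 = (5 - 6)/3 = (⅓)*(-1) = -⅓)
-5 + k(-4)*11 = -5 - ⅓*11 = -5 - 11/3 = -26/3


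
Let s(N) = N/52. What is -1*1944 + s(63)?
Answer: -101025/52 ≈ -1942.8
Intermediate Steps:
s(N) = N/52 (s(N) = N*(1/52) = N/52)
-1*1944 + s(63) = -1*1944 + (1/52)*63 = -1944 + 63/52 = -101025/52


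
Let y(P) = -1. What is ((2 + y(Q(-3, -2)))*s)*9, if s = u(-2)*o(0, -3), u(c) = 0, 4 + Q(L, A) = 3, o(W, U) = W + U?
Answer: 0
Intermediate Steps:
o(W, U) = U + W
Q(L, A) = -1 (Q(L, A) = -4 + 3 = -1)
s = 0 (s = 0*(-3 + 0) = 0*(-3) = 0)
((2 + y(Q(-3, -2)))*s)*9 = ((2 - 1)*0)*9 = (1*0)*9 = 0*9 = 0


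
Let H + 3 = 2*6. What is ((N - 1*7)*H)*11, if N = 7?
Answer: 0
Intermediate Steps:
H = 9 (H = -3 + 2*6 = -3 + 12 = 9)
((N - 1*7)*H)*11 = ((7 - 1*7)*9)*11 = ((7 - 7)*9)*11 = (0*9)*11 = 0*11 = 0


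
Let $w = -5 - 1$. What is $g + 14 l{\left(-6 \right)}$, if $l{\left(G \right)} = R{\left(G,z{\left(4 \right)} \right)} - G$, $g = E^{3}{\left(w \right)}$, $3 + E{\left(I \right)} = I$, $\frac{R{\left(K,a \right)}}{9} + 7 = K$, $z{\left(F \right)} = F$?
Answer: $-2283$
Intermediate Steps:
$w = -6$ ($w = -5 - 1 = -6$)
$R{\left(K,a \right)} = -63 + 9 K$
$E{\left(I \right)} = -3 + I$
$g = -729$ ($g = \left(-3 - 6\right)^{3} = \left(-9\right)^{3} = -729$)
$l{\left(G \right)} = -63 + 8 G$ ($l{\left(G \right)} = \left(-63 + 9 G\right) - G = -63 + 8 G$)
$g + 14 l{\left(-6 \right)} = -729 + 14 \left(-63 + 8 \left(-6\right)\right) = -729 + 14 \left(-63 - 48\right) = -729 + 14 \left(-111\right) = -729 - 1554 = -2283$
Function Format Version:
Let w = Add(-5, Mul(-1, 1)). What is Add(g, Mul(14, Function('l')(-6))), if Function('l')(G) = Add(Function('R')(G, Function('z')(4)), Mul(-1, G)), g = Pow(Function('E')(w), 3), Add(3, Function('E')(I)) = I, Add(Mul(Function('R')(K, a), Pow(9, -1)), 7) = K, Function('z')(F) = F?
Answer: -2283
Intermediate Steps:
w = -6 (w = Add(-5, -1) = -6)
Function('R')(K, a) = Add(-63, Mul(9, K))
Function('E')(I) = Add(-3, I)
g = -729 (g = Pow(Add(-3, -6), 3) = Pow(-9, 3) = -729)
Function('l')(G) = Add(-63, Mul(8, G)) (Function('l')(G) = Add(Add(-63, Mul(9, G)), Mul(-1, G)) = Add(-63, Mul(8, G)))
Add(g, Mul(14, Function('l')(-6))) = Add(-729, Mul(14, Add(-63, Mul(8, -6)))) = Add(-729, Mul(14, Add(-63, -48))) = Add(-729, Mul(14, -111)) = Add(-729, -1554) = -2283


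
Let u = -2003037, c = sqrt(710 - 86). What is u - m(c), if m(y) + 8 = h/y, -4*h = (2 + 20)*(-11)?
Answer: -2003029 - 121*sqrt(39)/312 ≈ -2.0030e+6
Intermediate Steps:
h = 121/2 (h = -(2 + 20)*(-11)/4 = -11*(-11)/2 = -1/4*(-242) = 121/2 ≈ 60.500)
c = 4*sqrt(39) (c = sqrt(624) = 4*sqrt(39) ≈ 24.980)
m(y) = -8 + 121/(2*y)
u - m(c) = -2003037 - (-8 + 121/(2*((4*sqrt(39))))) = -2003037 - (-8 + 121*(sqrt(39)/156)/2) = -2003037 - (-8 + 121*sqrt(39)/312) = -2003037 + (8 - 121*sqrt(39)/312) = -2003029 - 121*sqrt(39)/312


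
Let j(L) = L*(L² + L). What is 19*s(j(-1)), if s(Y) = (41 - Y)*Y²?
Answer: 0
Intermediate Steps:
j(L) = L*(L + L²)
s(Y) = Y²*(41 - Y)
19*s(j(-1)) = 19*(((-1)²*(1 - 1))²*(41 - (-1)²*(1 - 1))) = 19*((1*0)²*(41 - 0)) = 19*(0²*(41 - 1*0)) = 19*(0*(41 + 0)) = 19*(0*41) = 19*0 = 0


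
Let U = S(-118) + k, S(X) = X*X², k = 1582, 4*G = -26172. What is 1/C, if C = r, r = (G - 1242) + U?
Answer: -1/1649235 ≈ -6.0634e-7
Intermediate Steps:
G = -6543 (G = (¼)*(-26172) = -6543)
S(X) = X³
U = -1641450 (U = (-118)³ + 1582 = -1643032 + 1582 = -1641450)
r = -1649235 (r = (-6543 - 1242) - 1641450 = -7785 - 1641450 = -1649235)
C = -1649235
1/C = 1/(-1649235) = -1/1649235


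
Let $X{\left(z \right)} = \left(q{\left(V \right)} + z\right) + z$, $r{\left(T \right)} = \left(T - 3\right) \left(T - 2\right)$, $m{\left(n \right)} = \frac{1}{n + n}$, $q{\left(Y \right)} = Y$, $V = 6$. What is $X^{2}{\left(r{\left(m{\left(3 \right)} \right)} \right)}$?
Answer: $\frac{87025}{324} \approx 268.6$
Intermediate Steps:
$m{\left(n \right)} = \frac{1}{2 n}$
$r{\left(T \right)} = \left(-3 + T\right) \left(-2 + T\right)$
$X{\left(z \right)} = 6 + 2 z$ ($X{\left(z \right)} = \left(6 + z\right) + z = 6 + 2 z$)
$X^{2}{\left(r{\left(m{\left(3 \right)} \right)} \right)} = \left(6 + 2 \left(6 + \left(\frac{1}{2 \cdot 3}\right)^{2} - 5 \frac{1}{2 \cdot 3}\right)\right)^{2} = \left(6 + 2 \left(6 + \left(\frac{1}{2} \cdot \frac{1}{3}\right)^{2} - 5 \cdot \frac{1}{2} \cdot \frac{1}{3}\right)\right)^{2} = \left(6 + 2 \left(6 + \left(\frac{1}{6}\right)^{2} - \frac{5}{6}\right)\right)^{2} = \left(6 + 2 \left(6 + \frac{1}{36} - \frac{5}{6}\right)\right)^{2} = \left(6 + 2 \cdot \frac{187}{36}\right)^{2} = \left(6 + \frac{187}{18}\right)^{2} = \left(\frac{295}{18}\right)^{2} = \frac{87025}{324}$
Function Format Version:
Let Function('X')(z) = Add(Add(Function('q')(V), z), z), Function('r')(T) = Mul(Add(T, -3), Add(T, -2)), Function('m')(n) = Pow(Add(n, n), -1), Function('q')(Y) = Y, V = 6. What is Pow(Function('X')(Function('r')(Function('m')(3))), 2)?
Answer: Rational(87025, 324) ≈ 268.60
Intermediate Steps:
Function('m')(n) = Mul(Rational(1, 2), Pow(n, -1)) (Function('m')(n) = Pow(Mul(2, n), -1) = Mul(Rational(1, 2), Pow(n, -1)))
Function('r')(T) = Mul(Add(-3, T), Add(-2, T))
Function('X')(z) = Add(6, Mul(2, z)) (Function('X')(z) = Add(Add(6, z), z) = Add(6, Mul(2, z)))
Pow(Function('X')(Function('r')(Function('m')(3))), 2) = Pow(Add(6, Mul(2, Add(6, Pow(Mul(Rational(1, 2), Pow(3, -1)), 2), Mul(-5, Mul(Rational(1, 2), Pow(3, -1)))))), 2) = Pow(Add(6, Mul(2, Add(6, Pow(Mul(Rational(1, 2), Rational(1, 3)), 2), Mul(-5, Mul(Rational(1, 2), Rational(1, 3)))))), 2) = Pow(Add(6, Mul(2, Add(6, Pow(Rational(1, 6), 2), Mul(-5, Rational(1, 6))))), 2) = Pow(Add(6, Mul(2, Add(6, Rational(1, 36), Rational(-5, 6)))), 2) = Pow(Add(6, Mul(2, Rational(187, 36))), 2) = Pow(Add(6, Rational(187, 18)), 2) = Pow(Rational(295, 18), 2) = Rational(87025, 324)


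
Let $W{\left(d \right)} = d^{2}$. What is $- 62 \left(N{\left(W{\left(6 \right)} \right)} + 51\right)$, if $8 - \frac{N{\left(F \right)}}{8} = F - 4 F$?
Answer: $-60698$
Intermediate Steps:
$N{\left(F \right)} = 64 + 24 F$ ($N{\left(F \right)} = 64 - 8 \left(F - 4 F\right) = 64 - 8 \left(- 3 F\right) = 64 + 24 F$)
$- 62 \left(N{\left(W{\left(6 \right)} \right)} + 51\right) = - 62 \left(\left(64 + 24 \cdot 6^{2}\right) + 51\right) = - 62 \left(\left(64 + 24 \cdot 36\right) + 51\right) = - 62 \left(\left(64 + 864\right) + 51\right) = - 62 \left(928 + 51\right) = \left(-62\right) 979 = -60698$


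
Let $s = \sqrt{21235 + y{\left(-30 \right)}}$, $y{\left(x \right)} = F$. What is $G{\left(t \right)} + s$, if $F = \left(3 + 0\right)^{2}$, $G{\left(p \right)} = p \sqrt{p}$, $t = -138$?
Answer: $2 \sqrt{5311} - 138 i \sqrt{138} \approx 145.75 - 1621.1 i$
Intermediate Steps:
$G{\left(p \right)} = p^{\frac{3}{2}}$
$F = 9$ ($F = 3^{2} = 9$)
$y{\left(x \right)} = 9$
$s = 2 \sqrt{5311}$ ($s = \sqrt{21235 + 9} = \sqrt{21244} = 2 \sqrt{5311} \approx 145.75$)
$G{\left(t \right)} + s = \left(-138\right)^{\frac{3}{2}} + 2 \sqrt{5311} = - 138 i \sqrt{138} + 2 \sqrt{5311} = 2 \sqrt{5311} - 138 i \sqrt{138}$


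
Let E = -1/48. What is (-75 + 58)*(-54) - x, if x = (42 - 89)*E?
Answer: 44017/48 ≈ 917.02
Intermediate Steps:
E = -1/48 (E = -1*1/48 = -1/48 ≈ -0.020833)
x = 47/48 (x = (42 - 89)*(-1/48) = -47*(-1/48) = 47/48 ≈ 0.97917)
(-75 + 58)*(-54) - x = (-75 + 58)*(-54) - 1*47/48 = -17*(-54) - 47/48 = 918 - 47/48 = 44017/48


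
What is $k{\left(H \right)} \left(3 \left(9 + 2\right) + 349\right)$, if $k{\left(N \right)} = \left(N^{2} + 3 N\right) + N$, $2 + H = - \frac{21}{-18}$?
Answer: $- \frac{18145}{18} \approx -1008.1$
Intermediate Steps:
$H = - \frac{5}{6}$ ($H = -2 - \frac{21}{-18} = -2 - - \frac{7}{6} = -2 + \frac{7}{6} = - \frac{5}{6} \approx -0.83333$)
$k{\left(N \right)} = N^{2} + 4 N$
$k{\left(H \right)} \left(3 \left(9 + 2\right) + 349\right) = - \frac{5 \left(4 - \frac{5}{6}\right)}{6} \left(3 \left(9 + 2\right) + 349\right) = \left(- \frac{5}{6}\right) \frac{19}{6} \left(3 \cdot 11 + 349\right) = - \frac{95 \left(33 + 349\right)}{36} = \left(- \frac{95}{36}\right) 382 = - \frac{18145}{18}$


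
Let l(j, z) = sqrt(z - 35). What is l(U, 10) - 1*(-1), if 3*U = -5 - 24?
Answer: 1 + 5*I ≈ 1.0 + 5.0*I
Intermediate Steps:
U = -29/3 (U = (-5 - 24)/3 = (1/3)*(-29) = -29/3 ≈ -9.6667)
l(j, z) = sqrt(-35 + z)
l(U, 10) - 1*(-1) = sqrt(-35 + 10) - 1*(-1) = sqrt(-25) + 1 = 5*I + 1 = 1 + 5*I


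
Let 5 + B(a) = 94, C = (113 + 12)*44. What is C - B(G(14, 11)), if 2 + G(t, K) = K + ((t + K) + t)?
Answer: 5411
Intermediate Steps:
G(t, K) = -2 + 2*K + 2*t (G(t, K) = -2 + (K + ((t + K) + t)) = -2 + (K + ((K + t) + t)) = -2 + (K + (K + 2*t)) = -2 + (2*K + 2*t) = -2 + 2*K + 2*t)
C = 5500 (C = 125*44 = 5500)
B(a) = 89 (B(a) = -5 + 94 = 89)
C - B(G(14, 11)) = 5500 - 1*89 = 5500 - 89 = 5411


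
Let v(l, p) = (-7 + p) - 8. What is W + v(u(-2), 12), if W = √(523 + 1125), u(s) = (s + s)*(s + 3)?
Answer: -3 + 4*√103 ≈ 37.596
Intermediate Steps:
u(s) = 2*s*(3 + s) (u(s) = (2*s)*(3 + s) = 2*s*(3 + s))
v(l, p) = -15 + p
W = 4*√103 (W = √1648 = 4*√103 ≈ 40.596)
W + v(u(-2), 12) = 4*√103 + (-15 + 12) = 4*√103 - 3 = -3 + 4*√103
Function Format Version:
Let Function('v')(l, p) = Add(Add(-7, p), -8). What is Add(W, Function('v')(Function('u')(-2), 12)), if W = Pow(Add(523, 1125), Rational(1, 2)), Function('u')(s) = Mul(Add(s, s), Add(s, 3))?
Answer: Add(-3, Mul(4, Pow(103, Rational(1, 2)))) ≈ 37.596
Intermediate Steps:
Function('u')(s) = Mul(2, s, Add(3, s)) (Function('u')(s) = Mul(Mul(2, s), Add(3, s)) = Mul(2, s, Add(3, s)))
Function('v')(l, p) = Add(-15, p)
W = Mul(4, Pow(103, Rational(1, 2))) (W = Pow(1648, Rational(1, 2)) = Mul(4, Pow(103, Rational(1, 2))) ≈ 40.596)
Add(W, Function('v')(Function('u')(-2), 12)) = Add(Mul(4, Pow(103, Rational(1, 2))), Add(-15, 12)) = Add(Mul(4, Pow(103, Rational(1, 2))), -3) = Add(-3, Mul(4, Pow(103, Rational(1, 2))))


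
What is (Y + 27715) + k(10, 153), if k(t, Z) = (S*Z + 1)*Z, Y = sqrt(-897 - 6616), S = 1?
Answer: 51277 + I*sqrt(7513) ≈ 51277.0 + 86.678*I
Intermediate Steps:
Y = I*sqrt(7513) (Y = sqrt(-7513) = I*sqrt(7513) ≈ 86.678*I)
k(t, Z) = Z*(1 + Z) (k(t, Z) = (1*Z + 1)*Z = (Z + 1)*Z = (1 + Z)*Z = Z*(1 + Z))
(Y + 27715) + k(10, 153) = (I*sqrt(7513) + 27715) + 153*(1 + 153) = (27715 + I*sqrt(7513)) + 153*154 = (27715 + I*sqrt(7513)) + 23562 = 51277 + I*sqrt(7513)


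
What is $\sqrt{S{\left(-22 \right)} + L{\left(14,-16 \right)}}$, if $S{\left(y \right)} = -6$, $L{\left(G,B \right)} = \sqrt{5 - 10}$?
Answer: $\sqrt{-6 + i \sqrt{5}} \approx 0.44896 + 2.4903 i$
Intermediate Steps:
$L{\left(G,B \right)} = i \sqrt{5}$ ($L{\left(G,B \right)} = \sqrt{-5} = i \sqrt{5}$)
$\sqrt{S{\left(-22 \right)} + L{\left(14,-16 \right)}} = \sqrt{-6 + i \sqrt{5}}$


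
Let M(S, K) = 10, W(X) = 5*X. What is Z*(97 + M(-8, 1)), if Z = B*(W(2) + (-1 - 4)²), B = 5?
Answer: 18725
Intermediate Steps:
Z = 175 (Z = 5*(5*2 + (-1 - 4)²) = 5*(10 + (-5)²) = 5*(10 + 25) = 5*35 = 175)
Z*(97 + M(-8, 1)) = 175*(97 + 10) = 175*107 = 18725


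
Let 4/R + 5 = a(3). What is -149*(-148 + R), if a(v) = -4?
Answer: 199064/9 ≈ 22118.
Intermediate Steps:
R = -4/9 (R = 4/(-5 - 4) = 4/(-9) = 4*(-⅑) = -4/9 ≈ -0.44444)
-149*(-148 + R) = -149*(-148 - 4/9) = -149*(-1336/9) = 199064/9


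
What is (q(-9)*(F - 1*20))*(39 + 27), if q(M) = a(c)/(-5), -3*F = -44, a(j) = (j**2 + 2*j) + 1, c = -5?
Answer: 5632/5 ≈ 1126.4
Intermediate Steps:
a(j) = 1 + j**2 + 2*j
F = 44/3 (F = -1/3*(-44) = 44/3 ≈ 14.667)
q(M) = -16/5 (q(M) = (1 + (-5)**2 + 2*(-5))/(-5) = (1 + 25 - 10)*(-1/5) = 16*(-1/5) = -16/5)
(q(-9)*(F - 1*20))*(39 + 27) = (-16*(44/3 - 1*20)/5)*(39 + 27) = -16*(44/3 - 20)/5*66 = -16/5*(-16/3)*66 = (256/15)*66 = 5632/5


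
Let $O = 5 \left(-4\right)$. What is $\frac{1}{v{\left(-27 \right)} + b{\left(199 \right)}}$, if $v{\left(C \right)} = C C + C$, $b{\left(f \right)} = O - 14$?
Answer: $\frac{1}{668} \approx 0.001497$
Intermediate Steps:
$O = -20$
$b{\left(f \right)} = -34$ ($b{\left(f \right)} = -20 - 14 = -34$)
$v{\left(C \right)} = C + C^{2}$ ($v{\left(C \right)} = C^{2} + C = C + C^{2}$)
$\frac{1}{v{\left(-27 \right)} + b{\left(199 \right)}} = \frac{1}{- 27 \left(1 - 27\right) - 34} = \frac{1}{\left(-27\right) \left(-26\right) - 34} = \frac{1}{702 - 34} = \frac{1}{668}$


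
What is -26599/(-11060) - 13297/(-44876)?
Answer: 167590193/62041070 ≈ 2.7013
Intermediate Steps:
-26599/(-11060) - 13297/(-44876) = -26599*(-1/11060) - 13297*(-1/44876) = 26599/11060 + 13297/44876 = 167590193/62041070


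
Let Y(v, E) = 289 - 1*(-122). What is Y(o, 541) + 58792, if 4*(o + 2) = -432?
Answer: 59203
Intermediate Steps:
o = -110 (o = -2 + (¼)*(-432) = -2 - 108 = -110)
Y(v, E) = 411 (Y(v, E) = 289 + 122 = 411)
Y(o, 541) + 58792 = 411 + 58792 = 59203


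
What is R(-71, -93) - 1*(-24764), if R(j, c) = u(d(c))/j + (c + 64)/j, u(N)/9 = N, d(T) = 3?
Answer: 1758246/71 ≈ 24764.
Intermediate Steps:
u(N) = 9*N
R(j, c) = 27/j + (64 + c)/j (R(j, c) = (9*3)/j + (c + 64)/j = 27/j + (64 + c)/j)
R(-71, -93) - 1*(-24764) = (91 - 93)/(-71) - 1*(-24764) = -1/71*(-2) + 24764 = 2/71 + 24764 = 1758246/71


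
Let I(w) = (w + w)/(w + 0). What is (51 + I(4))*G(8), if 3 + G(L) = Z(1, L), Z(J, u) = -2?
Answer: -265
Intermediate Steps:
G(L) = -5 (G(L) = -3 - 2 = -5)
I(w) = 2 (I(w) = (2*w)/w = 2)
(51 + I(4))*G(8) = (51 + 2)*(-5) = 53*(-5) = -265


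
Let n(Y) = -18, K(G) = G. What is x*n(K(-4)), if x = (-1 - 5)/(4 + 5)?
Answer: 12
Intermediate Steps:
x = -⅔ (x = -6/9 = -6*⅑ = -⅔ ≈ -0.66667)
x*n(K(-4)) = -⅔*(-18) = 12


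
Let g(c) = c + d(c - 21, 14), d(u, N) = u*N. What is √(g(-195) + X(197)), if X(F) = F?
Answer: I*√3022 ≈ 54.973*I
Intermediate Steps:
d(u, N) = N*u
g(c) = -294 + 15*c (g(c) = c + 14*(c - 21) = c + 14*(-21 + c) = c + (-294 + 14*c) = -294 + 15*c)
√(g(-195) + X(197)) = √((-294 + 15*(-195)) + 197) = √((-294 - 2925) + 197) = √(-3219 + 197) = √(-3022) = I*√3022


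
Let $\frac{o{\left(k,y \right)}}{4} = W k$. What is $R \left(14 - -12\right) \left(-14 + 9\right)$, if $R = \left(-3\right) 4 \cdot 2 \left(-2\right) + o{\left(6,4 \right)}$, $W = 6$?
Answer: $-24960$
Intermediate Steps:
$o{\left(k,y \right)} = 24 k$ ($o{\left(k,y \right)} = 4 \cdot 6 k = 24 k$)
$R = 192$ ($R = \left(-3\right) 4 \cdot 2 \left(-2\right) + 24 \cdot 6 = \left(-12\right) 2 \left(-2\right) + 144 = \left(-24\right) \left(-2\right) + 144 = 48 + 144 = 192$)
$R \left(14 - -12\right) \left(-14 + 9\right) = 192 \left(14 - -12\right) \left(-14 + 9\right) = 192 \left(14 + 12\right) \left(-5\right) = 192 \cdot 26 \left(-5\right) = 4992 \left(-5\right) = -24960$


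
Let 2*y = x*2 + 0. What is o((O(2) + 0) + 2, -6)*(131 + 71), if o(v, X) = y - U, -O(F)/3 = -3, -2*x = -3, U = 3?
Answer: -303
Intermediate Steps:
x = 3/2 (x = -½*(-3) = 3/2 ≈ 1.5000)
y = 3/2 (y = ((3/2)*2 + 0)/2 = (3 + 0)/2 = (½)*3 = 3/2 ≈ 1.5000)
O(F) = 9 (O(F) = -3*(-3) = 9)
o(v, X) = -3/2 (o(v, X) = 3/2 - 1*3 = 3/2 - 3 = -3/2)
o((O(2) + 0) + 2, -6)*(131 + 71) = -3*(131 + 71)/2 = -3/2*202 = -303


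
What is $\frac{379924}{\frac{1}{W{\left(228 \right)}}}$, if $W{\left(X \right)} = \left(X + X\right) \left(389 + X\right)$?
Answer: $106892377248$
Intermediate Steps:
$W{\left(X \right)} = 2 X \left(389 + X\right)$
$\frac{379924}{\frac{1}{W{\left(228 \right)}}} = \frac{379924}{\frac{1}{2 \cdot 228 \left(389 + 228\right)}} = \frac{379924}{\frac{1}{2 \cdot 228 \cdot 617}} = \frac{379924}{\frac{1}{281352}} = 379924 \frac{1}{\frac{1}{281352}} = 379924 \cdot 281352 = 106892377248$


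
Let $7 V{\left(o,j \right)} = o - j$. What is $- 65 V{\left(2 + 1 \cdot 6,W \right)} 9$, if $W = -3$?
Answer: $- \frac{6435}{7} \approx -919.29$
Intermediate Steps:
$V{\left(o,j \right)} = - \frac{j}{7} + \frac{o}{7}$ ($V{\left(o,j \right)} = \frac{o - j}{7} = - \frac{j}{7} + \frac{o}{7}$)
$- 65 V{\left(2 + 1 \cdot 6,W \right)} 9 = - 65 \left(\left(- \frac{1}{7}\right) \left(-3\right) + \frac{2 + 1 \cdot 6}{7}\right) 9 = - 65 \left(\frac{3}{7} + \frac{2 + 6}{7}\right) 9 = - 65 \left(\frac{3}{7} + \frac{1}{7} \cdot 8\right) 9 = - 65 \left(\frac{3}{7} + \frac{8}{7}\right) 9 = \left(-65\right) \frac{11}{7} \cdot 9 = \left(- \frac{715}{7}\right) 9 = - \frac{6435}{7}$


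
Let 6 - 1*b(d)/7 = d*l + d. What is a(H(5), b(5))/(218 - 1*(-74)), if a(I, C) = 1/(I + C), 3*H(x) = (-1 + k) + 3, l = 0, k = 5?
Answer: 3/8176 ≈ 0.00036693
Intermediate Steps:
b(d) = 42 - 7*d (b(d) = 42 - 7*(d*0 + d) = 42 - 7*(0 + d) = 42 - 7*d)
H(x) = 7/3 (H(x) = ((-1 + 5) + 3)/3 = (4 + 3)/3 = (⅓)*7 = 7/3)
a(I, C) = 1/(C + I)
a(H(5), b(5))/(218 - 1*(-74)) = 1/(((42 - 7*5) + 7/3)*(218 - 1*(-74))) = 1/(((42 - 35) + 7/3)*(218 + 74)) = 1/((7 + 7/3)*292) = (1/292)/(28/3) = (3/28)*(1/292) = 3/8176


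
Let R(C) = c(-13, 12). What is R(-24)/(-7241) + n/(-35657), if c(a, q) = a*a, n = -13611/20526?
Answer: -3169020413/135888613058 ≈ -0.023321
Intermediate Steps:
n = -4537/6842 (n = -13611*1/20526 = -4537/6842 ≈ -0.66311)
c(a, q) = a²
R(C) = 169 (R(C) = (-13)² = 169)
R(-24)/(-7241) + n/(-35657) = 169/(-7241) - 4537/6842/(-35657) = 169*(-1/7241) - 4537/6842*(-1/35657) = -13/557 + 4537/243965194 = -3169020413/135888613058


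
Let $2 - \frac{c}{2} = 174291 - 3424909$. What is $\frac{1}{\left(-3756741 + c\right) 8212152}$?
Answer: $\frac{1}{22538242951848} \approx 4.4369 \cdot 10^{-14}$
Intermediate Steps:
$c = 6501240$ ($c = 4 - 2 \left(174291 - 3424909\right) = 4 - -6501236 = 4 + 6501236 = 6501240$)
$\frac{1}{\left(-3756741 + c\right) 8212152} = \frac{1}{\left(-3756741 + 6501240\right) 8212152} = \frac{1}{2744499} \cdot \frac{1}{8212152} = \frac{1}{22538242951848}$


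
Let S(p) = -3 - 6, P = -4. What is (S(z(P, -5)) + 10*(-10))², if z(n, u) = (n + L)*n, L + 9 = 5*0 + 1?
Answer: 11881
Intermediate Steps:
L = -8 (L = -9 + (5*0 + 1) = -9 + (0 + 1) = -9 + 1 = -8)
z(n, u) = n*(-8 + n) (z(n, u) = (n - 8)*n = (-8 + n)*n = n*(-8 + n))
S(p) = -9
(S(z(P, -5)) + 10*(-10))² = (-9 + 10*(-10))² = (-9 - 100)² = (-109)² = 11881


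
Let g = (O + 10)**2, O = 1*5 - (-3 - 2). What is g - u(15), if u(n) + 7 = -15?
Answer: 422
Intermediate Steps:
u(n) = -22 (u(n) = -7 - 15 = -22)
O = 10 (O = 5 - 1*(-5) = 5 + 5 = 10)
g = 400 (g = (10 + 10)**2 = 20**2 = 400)
g - u(15) = 400 - 1*(-22) = 400 + 22 = 422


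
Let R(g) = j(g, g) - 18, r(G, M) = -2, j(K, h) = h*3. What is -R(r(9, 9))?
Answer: 24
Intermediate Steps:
j(K, h) = 3*h
R(g) = -18 + 3*g (R(g) = 3*g - 18 = -18 + 3*g)
-R(r(9, 9)) = -(-18 + 3*(-2)) = -(-18 - 6) = -1*(-24) = 24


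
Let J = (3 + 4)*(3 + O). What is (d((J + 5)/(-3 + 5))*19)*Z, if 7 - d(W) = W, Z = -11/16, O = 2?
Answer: 2717/16 ≈ 169.81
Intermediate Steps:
Z = -11/16 (Z = -11*1/16 = -11/16 ≈ -0.68750)
J = 35 (J = (3 + 4)*(3 + 2) = 7*5 = 35)
d(W) = 7 - W
(d((J + 5)/(-3 + 5))*19)*Z = ((7 - (35 + 5)/(-3 + 5))*19)*(-11/16) = ((7 - 40/2)*19)*(-11/16) = ((7 - 1*20)*19)*(-11/16) = ((7 - 20)*19)*(-11/16) = -13*19*(-11/16) = -247*(-11/16) = 2717/16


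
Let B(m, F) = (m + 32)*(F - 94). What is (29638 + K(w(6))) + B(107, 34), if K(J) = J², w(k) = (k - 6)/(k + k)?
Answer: 21298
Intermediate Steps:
w(k) = (-6 + k)/(2*k) (w(k) = (-6 + k)/((2*k)) = (-6 + k)*(1/(2*k)) = (-6 + k)/(2*k))
B(m, F) = (-94 + F)*(32 + m) (B(m, F) = (32 + m)*(-94 + F) = (-94 + F)*(32 + m))
(29638 + K(w(6))) + B(107, 34) = (29638 + ((½)*(-6 + 6)/6)²) + (-3008 - 94*107 + 32*34 + 34*107) = (29638 + ((½)*(⅙)*0)²) + (-3008 - 10058 + 1088 + 3638) = (29638 + 0²) - 8340 = (29638 + 0) - 8340 = 29638 - 8340 = 21298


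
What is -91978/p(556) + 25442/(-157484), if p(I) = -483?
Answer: 7236387433/38032386 ≈ 190.27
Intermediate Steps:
-91978/p(556) + 25442/(-157484) = -91978/(-483) + 25442/(-157484) = -91978*(-1/483) + 25442*(-1/157484) = 91978/483 - 12721/78742 = 7236387433/38032386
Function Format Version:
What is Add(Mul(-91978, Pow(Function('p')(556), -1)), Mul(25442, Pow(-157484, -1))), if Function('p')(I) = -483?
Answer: Rational(7236387433, 38032386) ≈ 190.27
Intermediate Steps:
Add(Mul(-91978, Pow(Function('p')(556), -1)), Mul(25442, Pow(-157484, -1))) = Add(Mul(-91978, Pow(-483, -1)), Mul(25442, Pow(-157484, -1))) = Add(Mul(-91978, Rational(-1, 483)), Mul(25442, Rational(-1, 157484))) = Add(Rational(91978, 483), Rational(-12721, 78742)) = Rational(7236387433, 38032386)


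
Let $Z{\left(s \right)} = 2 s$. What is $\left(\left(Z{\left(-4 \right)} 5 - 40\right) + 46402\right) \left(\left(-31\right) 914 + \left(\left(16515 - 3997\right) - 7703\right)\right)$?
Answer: $-1089447118$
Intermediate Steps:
$\left(\left(Z{\left(-4 \right)} 5 - 40\right) + 46402\right) \left(\left(-31\right) 914 + \left(\left(16515 - 3997\right) - 7703\right)\right) = \left(\left(2 \left(-4\right) 5 - 40\right) + 46402\right) \left(\left(-31\right) 914 + \left(\left(16515 - 3997\right) - 7703\right)\right) = \left(\left(\left(-8\right) 5 - 40\right) + 46402\right) \left(-28334 + \left(12518 - 7703\right)\right) = \left(\left(-40 - 40\right) + 46402\right) \left(-28334 + 4815\right) = \left(-80 + 46402\right) \left(-23519\right) = 46322 \left(-23519\right) = -1089447118$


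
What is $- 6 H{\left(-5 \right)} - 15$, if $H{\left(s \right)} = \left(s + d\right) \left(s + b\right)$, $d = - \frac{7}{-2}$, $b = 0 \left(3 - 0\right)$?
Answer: $-60$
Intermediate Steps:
$b = 0$ ($b = 0 \left(3 + 0\right) = 0 \cdot 3 = 0$)
$d = \frac{7}{2}$ ($d = \left(-7\right) \left(- \frac{1}{2}\right) = \frac{7}{2} \approx 3.5$)
$H{\left(s \right)} = s \left(\frac{7}{2} + s\right)$ ($H{\left(s \right)} = \left(s + \frac{7}{2}\right) \left(s + 0\right) = \left(\frac{7}{2} + s\right) s = s \left(\frac{7}{2} + s\right)$)
$- 6 H{\left(-5 \right)} - 15 = - 6 \cdot \frac{1}{2} \left(-5\right) \left(7 + 2 \left(-5\right)\right) - 15 = - 6 \cdot \frac{1}{2} \left(-5\right) \left(7 - 10\right) - 15 = - 6 \cdot \frac{1}{2} \left(-5\right) \left(-3\right) - 15 = \left(-6\right) \frac{15}{2} - 15 = -45 - 15 = -60$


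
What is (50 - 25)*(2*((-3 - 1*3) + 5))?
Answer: -50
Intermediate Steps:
(50 - 25)*(2*((-3 - 1*3) + 5)) = 25*(2*((-3 - 3) + 5)) = 25*(2*(-6 + 5)) = 25*(2*(-1)) = 25*(-2) = -50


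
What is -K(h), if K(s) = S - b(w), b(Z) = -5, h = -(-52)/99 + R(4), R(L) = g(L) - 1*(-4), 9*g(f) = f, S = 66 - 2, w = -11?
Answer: -69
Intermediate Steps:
S = 64
g(f) = f/9
R(L) = 4 + L/9 (R(L) = L/9 - 1*(-4) = L/9 + 4 = 4 + L/9)
h = 164/33 (h = -(-52)/99 + (4 + (⅑)*4) = -(-52)/99 + (4 + 4/9) = -1*(-52/99) + 40/9 = 52/99 + 40/9 = 164/33 ≈ 4.9697)
K(s) = 69 (K(s) = 64 - 1*(-5) = 64 + 5 = 69)
-K(h) = -1*69 = -69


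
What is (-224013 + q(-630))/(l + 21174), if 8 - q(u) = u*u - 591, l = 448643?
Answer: -620314/469817 ≈ -1.3203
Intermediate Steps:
q(u) = 599 - u² (q(u) = 8 - (u*u - 591) = 8 - (u² - 591) = 8 - (-591 + u²) = 8 + (591 - u²) = 599 - u²)
(-224013 + q(-630))/(l + 21174) = (-224013 + (599 - 1*(-630)²))/(448643 + 21174) = (-224013 + (599 - 1*396900))/469817 = (-224013 + (599 - 396900))*(1/469817) = (-224013 - 396301)*(1/469817) = -620314*1/469817 = -620314/469817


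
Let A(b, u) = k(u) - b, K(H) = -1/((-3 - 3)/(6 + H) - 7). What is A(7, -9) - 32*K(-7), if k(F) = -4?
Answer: -43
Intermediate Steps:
K(H) = -1/(-7 - 6/(6 + H)) (K(H) = -1/(-6/(6 + H) - 7) = -1/(-7 - 6/(6 + H)))
A(b, u) = -4 - b
A(7, -9) - 32*K(-7) = (-4 - 1*7) - 32*(6 - 7)/(48 + 7*(-7)) = (-4 - 7) - 32*(-1)/(48 - 49) = -11 - 32*(-1)/(-1) = -11 - (-32)*(-1) = -11 - 32*1 = -11 - 32 = -43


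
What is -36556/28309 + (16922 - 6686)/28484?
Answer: -187872545/201588389 ≈ -0.93196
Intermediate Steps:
-36556/28309 + (16922 - 6686)/28484 = -36556*1/28309 + 10236*(1/28484) = -36556/28309 + 2559/7121 = -187872545/201588389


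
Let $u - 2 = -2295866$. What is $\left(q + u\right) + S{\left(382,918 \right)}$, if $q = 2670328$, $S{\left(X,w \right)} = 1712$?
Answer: $376176$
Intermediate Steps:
$u = -2295864$ ($u = 2 - 2295866 = -2295864$)
$\left(q + u\right) + S{\left(382,918 \right)} = \left(2670328 - 2295864\right) + 1712 = 374464 + 1712 = 376176$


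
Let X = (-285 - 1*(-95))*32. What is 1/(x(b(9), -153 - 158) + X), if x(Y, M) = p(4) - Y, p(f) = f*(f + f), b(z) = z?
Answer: -1/6057 ≈ -0.00016510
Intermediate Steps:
p(f) = 2*f² (p(f) = f*(2*f) = 2*f²)
X = -6080 (X = (-285 + 95)*32 = -190*32 = -6080)
x(Y, M) = 32 - Y (x(Y, M) = 2*4² - Y = 2*16 - Y = 32 - Y)
1/(x(b(9), -153 - 158) + X) = 1/((32 - 1*9) - 6080) = 1/((32 - 9) - 6080) = 1/(23 - 6080) = 1/(-6057) = -1/6057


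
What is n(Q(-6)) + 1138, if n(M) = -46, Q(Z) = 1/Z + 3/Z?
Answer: 1092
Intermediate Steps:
Q(Z) = 4/Z (Q(Z) = 1/Z + 3/Z = 4/Z)
n(Q(-6)) + 1138 = -46 + 1138 = 1092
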